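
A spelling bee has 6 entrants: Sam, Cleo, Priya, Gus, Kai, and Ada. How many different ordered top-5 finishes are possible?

There are 6 choices for 1st place, 5 for 2nd, and so on down to 2 for position 5.
That gives 6 × 5 × 4 × 3 × 2 = 720.

720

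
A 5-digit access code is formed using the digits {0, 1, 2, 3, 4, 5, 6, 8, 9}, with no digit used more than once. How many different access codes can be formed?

15120

This is a permutation of 5 out of 9: P(9,5) = 9!/4!.
That product is 9 × 8 × 7 × 6 × 5 = 15120.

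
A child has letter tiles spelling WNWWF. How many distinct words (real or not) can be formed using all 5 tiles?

The 5 letters of WNWWF have repeats: W appearing 3 times.
Dividing 5! = 120 by 3! = 6 for the repeated letters gives 20.

20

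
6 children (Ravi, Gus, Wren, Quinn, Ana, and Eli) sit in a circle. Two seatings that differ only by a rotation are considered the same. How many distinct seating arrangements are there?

Seat Ravi anywhere (absorbing the rotational symmetry), then permute the other 5: (5)! = 120.

120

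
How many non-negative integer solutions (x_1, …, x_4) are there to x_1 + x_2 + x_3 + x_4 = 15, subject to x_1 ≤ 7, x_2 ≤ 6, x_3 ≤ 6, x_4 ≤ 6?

216

Ignoring the caps, the number of non-negative solutions to x_1+…+x_4 = 15 is C(18,3) = 816.
Subtract solutions that violate a single cap (substitute x_i' = x_i − (cap_i+1)): x_1 ≥ 8 gives C(10,3) = 120; x_2 ≥ 7 gives C(11,3) = 165; x_3 ≥ 7 gives C(11,3) = 165; x_4 ≥ 7 gives C(11,3) = 165. Together 615.
Add back pairs where two caps are both exceeded: 1 + 1 + 1 + 4 + 4 + 4 = 15.
By inclusion–exclusion the count is 816 − 615 + 15 = 216.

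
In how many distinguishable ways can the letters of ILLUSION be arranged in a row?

The 8 letters of ILLUSION have repeats: I appearing twice and L appearing twice.
Dividing 8! = 40320 by 2!·2! = 4 for the repeated letters gives 10080.

10080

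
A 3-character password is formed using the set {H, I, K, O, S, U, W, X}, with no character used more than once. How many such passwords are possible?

Choose and order 3 of the 8 symbols: the first character has 8 options, the next 7, then 6.
That product is 8 × 7 × 6 = 336.

336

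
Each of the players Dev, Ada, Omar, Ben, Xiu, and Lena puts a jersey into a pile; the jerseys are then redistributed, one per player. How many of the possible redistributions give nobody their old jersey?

Count assignments avoiding every fixed point. For any j of the 6 players fixed to their old jersey, the other 6−j can be arranged in (6−j)! ways.
By inclusion–exclusion this is Σ_{j=0}^{6} (−1)^j C(6,j)·(6−j)!.
Computing: 720 − 720 + 360 − 120 + 30 − 6 + 1 = 265.

265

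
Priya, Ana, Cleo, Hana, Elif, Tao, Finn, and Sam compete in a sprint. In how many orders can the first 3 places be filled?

This is an ordered selection of 3 from 8: P(8,3).
That gives 8 × 7 × 6 = 336.

336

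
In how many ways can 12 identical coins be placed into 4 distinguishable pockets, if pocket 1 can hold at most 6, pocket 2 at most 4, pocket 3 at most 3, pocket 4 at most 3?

33

Ignoring the caps, the number of non-negative solutions to x_1+…+x_4 = 12 is C(15,3) = 455.
Subtract solutions that violate a single cap (substitute x_i' = x_i − (cap_i+1)): x_1 ≥ 7 gives C(8,3) = 56; x_2 ≥ 5 gives C(10,3) = 120; x_3 ≥ 4 gives C(11,3) = 165; x_4 ≥ 4 gives C(11,3) = 165. Together 506.
Add back pairs where two caps are both exceeded: 1 + 4 + 4 + 20 + 20 + 35 = 84.
By inclusion–exclusion the count is 455 − 506 + 84 = 33.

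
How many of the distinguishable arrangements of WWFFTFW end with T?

20

With the last slot taken by T, it remains to arrange the other 6 letters (WWFFFW).
Those 6 letters have F appearing 3 times and W appearing 3 times, giving (6)!/(3!·3!) = 20.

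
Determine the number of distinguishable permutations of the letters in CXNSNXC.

The 7 letters of CXNSNXC have repeats: C appearing twice, N appearing twice, and X appearing twice.
Dividing 7! = 5040 by 2!·2!·2! = 8 for the repeated letters gives 630.

630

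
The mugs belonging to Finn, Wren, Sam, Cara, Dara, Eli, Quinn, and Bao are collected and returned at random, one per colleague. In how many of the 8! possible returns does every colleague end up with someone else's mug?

14833

Count assignments avoiding every fixed point. For any j of the 8 colleagues fixed to their own mug, the other 8−j can be arranged in (8−j)! ways.
By inclusion–exclusion this is Σ_{j=0}^{8} (−1)^j C(8,j)·(8−j)!.
Computing: 40320 − 40320 + 20160 − 6720 + 1680 − 336 + 56 − 8 + 1 = 14833.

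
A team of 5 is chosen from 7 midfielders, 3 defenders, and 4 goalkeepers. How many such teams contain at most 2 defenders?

Split by how many defenders are chosen (0 through 2).
Sum: C(3,0)·C(11,5) + C(3,1)·C(11,4) + C(3,2)·C(11,3) = 462 + 990 + 495 = 1947.

1947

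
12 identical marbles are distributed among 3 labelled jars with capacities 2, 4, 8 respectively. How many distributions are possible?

6

Ignoring the caps, the number of non-negative solutions to x_1+…+x_3 = 12 is C(14,2) = 91.
Subtract solutions that violate a single cap (substitute x_i' = x_i − (cap_i+1)): x_1 ≥ 3 gives C(11,2) = 55; x_2 ≥ 5 gives C(9,2) = 36; x_3 ≥ 9 gives C(5,2) = 10. Together 101.
Add back pairs where two caps are both exceeded: 15 + 1 + 0 = 16.
By inclusion–exclusion the count is 91 − 101 + 16 = 6.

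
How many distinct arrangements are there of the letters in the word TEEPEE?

TEEPEE has 6 letters with E appearing 4 times.
The number of distinct arrangements is 6!/(4!) = 720/24 = 30.

30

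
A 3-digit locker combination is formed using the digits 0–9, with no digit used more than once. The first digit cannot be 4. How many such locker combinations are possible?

The first digit has 10−1 = 9 choices (anything except 4).
The remaining 2 digits are filled from the other 9 symbols without repetition: 9 × 8 = 72.
Total: 9 × 72 = 648.

648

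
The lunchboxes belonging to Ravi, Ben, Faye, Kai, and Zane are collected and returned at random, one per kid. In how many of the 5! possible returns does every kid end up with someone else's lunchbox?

44

Count assignments avoiding every fixed point. For any j of the 5 kids fixed to their own lunchbox, the other 5−j can be arranged in (5−j)! ways.
By inclusion–exclusion this is Σ_{j=0}^{5} (−1)^j C(5,j)·(5−j)!.
Computing: 120 − 120 + 60 − 20 + 5 − 1 = 44.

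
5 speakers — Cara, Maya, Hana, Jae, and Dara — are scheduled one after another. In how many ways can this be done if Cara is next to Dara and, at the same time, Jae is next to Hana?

24

Treat {Cara,Dara} as one block (2 orders) and {Jae,Hana} as another (2 orders).
That leaves 3 units to arrange: 2 × 2 × 3! = 4 × 6 = 24.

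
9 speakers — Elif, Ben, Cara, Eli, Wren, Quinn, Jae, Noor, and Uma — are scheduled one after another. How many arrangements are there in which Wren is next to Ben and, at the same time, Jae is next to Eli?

Treat {Wren,Ben} as one block (2 orders) and {Jae,Eli} as another (2 orders).
That leaves 7 units to arrange: 2 × 2 × 7! = 4 × 5040 = 20160.

20160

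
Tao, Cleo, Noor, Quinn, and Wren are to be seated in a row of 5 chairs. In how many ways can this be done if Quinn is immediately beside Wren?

48

Glue Quinn and Wren into one block (2 internal orders), leaving 4 units to arrange in a row.
That gives 2 × 4! = 2 × 24 = 48.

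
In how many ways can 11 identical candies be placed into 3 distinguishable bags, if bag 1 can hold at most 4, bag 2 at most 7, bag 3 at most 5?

20

Ignoring the caps, the number of non-negative solutions to x_1+…+x_3 = 11 is C(13,2) = 78.
Subtract solutions that violate a single cap (substitute x_i' = x_i − (cap_i+1)): x_1 ≥ 5 gives C(8,2) = 28; x_2 ≥ 8 gives C(5,2) = 10; x_3 ≥ 6 gives C(7,2) = 21. Together 59.
Add back pairs where two caps are both exceeded: 0 + 1 + 0 = 1.
By inclusion–exclusion the count is 78 − 59 + 1 = 20.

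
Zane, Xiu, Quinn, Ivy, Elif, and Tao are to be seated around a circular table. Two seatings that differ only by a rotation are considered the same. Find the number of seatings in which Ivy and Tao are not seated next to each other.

72

Without the restriction there are (5)! = 120 seatings.
Those with Ivy next to Tao: fuse the pair into one unit and seat 5 units around a circle — 2·(4)! = 48.
Subtracting, 120 − 48 = 72.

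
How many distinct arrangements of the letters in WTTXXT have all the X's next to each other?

20

Treat the 2 copies of X as a single block. The multiset to arrange is then {XX, T, T, T, W}, 5 items in all.
That gives (5)!/(3!) = 20 arrangements.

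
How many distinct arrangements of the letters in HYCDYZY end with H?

With the last slot taken by H, it remains to arrange the other 6 letters (YCDYZY).
Those 6 letters have Y appearing 3 times, giving (6)!/(3!) = 120.

120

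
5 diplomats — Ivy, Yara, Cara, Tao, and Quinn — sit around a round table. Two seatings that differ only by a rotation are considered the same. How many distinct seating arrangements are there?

24

Fix one person's seat to break rotational symmetry; the remaining 4 people can be arranged in (4)! = 24 ways.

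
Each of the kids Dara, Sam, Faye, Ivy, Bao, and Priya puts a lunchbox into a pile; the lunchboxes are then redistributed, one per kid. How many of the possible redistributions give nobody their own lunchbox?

Count assignments avoiding every fixed point. For any j of the 6 kids fixed to their own lunchbox, the other 6−j can be arranged in (6−j)! ways.
By inclusion–exclusion this is Σ_{j=0}^{6} (−1)^j C(6,j)·(6−j)!.
Computing: 720 − 720 + 360 − 120 + 30 − 6 + 1 = 265.

265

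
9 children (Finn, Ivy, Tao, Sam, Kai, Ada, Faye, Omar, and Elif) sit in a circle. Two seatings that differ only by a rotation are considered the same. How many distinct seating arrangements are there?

40320

Around a circle, 9 distinct people have 9!/9 = (8)! = 40320 rotationally distinct seatings.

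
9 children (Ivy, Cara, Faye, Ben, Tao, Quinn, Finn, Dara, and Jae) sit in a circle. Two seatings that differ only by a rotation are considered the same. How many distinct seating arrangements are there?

40320

Around a circle, 9 distinct people have 9!/9 = (8)! = 40320 rotationally distinct seatings.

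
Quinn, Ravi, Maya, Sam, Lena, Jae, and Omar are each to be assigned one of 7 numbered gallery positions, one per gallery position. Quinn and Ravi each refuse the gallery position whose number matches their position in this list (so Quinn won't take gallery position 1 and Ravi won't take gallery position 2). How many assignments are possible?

3720

Let Aᵢ (for i ∈ {1, 2}) be the placements that put person i in their forbidden gallery position. Any j of these fix j positions, leaving (7−j)! ways to fill the rest, and there are C(2,j) ways to pick which j.
By inclusion–exclusion, the number of valid placements is Σ_{j=0}^{2} (−1)^j C(2,j)·(7−j)!.
Computing: 5040 − 1440 + 120 = 3720.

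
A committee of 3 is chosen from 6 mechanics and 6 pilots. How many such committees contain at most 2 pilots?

200

Split by how many pilots are chosen (0 through 2).
Sum: C(6,0)·C(6,3) + C(6,1)·C(6,2) + C(6,2)·C(6,1) = 20 + 90 + 90 = 200.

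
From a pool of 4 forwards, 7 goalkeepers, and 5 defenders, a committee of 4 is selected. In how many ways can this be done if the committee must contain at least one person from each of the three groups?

910

Total 4-person selections from all 16: C(16,4) = 1820.
Subtract selections that omit an entire group: no forwards → C(12,4) = 495; no goalkeepers → C(9,4) = 126; no defenders → C(11,4) = 330.
Add back selections omitting two groups (i.e. drawn from a single group): C(4,4) + C(7,4) + C(5,4) = 41.
By inclusion–exclusion: 1820 − 951 + 41 = 910.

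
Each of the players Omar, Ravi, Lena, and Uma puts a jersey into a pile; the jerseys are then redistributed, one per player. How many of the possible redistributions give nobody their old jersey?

9

Let Aᵢ be the assignments in which player i gets their old jersey. We want the size of the complement of A₁∪…∪A_4.
By inclusion–exclusion this is Σ_{j=0}^{4} (−1)^j C(4,j)·(4−j)!.
Computing: 24 − 24 + 12 − 4 + 1 = 9.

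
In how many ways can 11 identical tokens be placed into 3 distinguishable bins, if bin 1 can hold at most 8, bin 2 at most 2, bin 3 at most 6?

By stars and bars, unrestricted non-negative solutions to x_1+…+x_3 = 11 number C(11+2,2) = 78.
Subtract solutions that violate a single cap (substitute x_i' = x_i − (cap_i+1)): x_1 ≥ 9 gives C(4,2) = 6; x_2 ≥ 3 gives C(10,2) = 45; x_3 ≥ 7 gives C(6,2) = 15. Together 66.
Add back pairs where two caps are both exceeded: 0 + 0 + 3 = 3.
By inclusion–exclusion the count is 78 − 66 + 3 = 15.

15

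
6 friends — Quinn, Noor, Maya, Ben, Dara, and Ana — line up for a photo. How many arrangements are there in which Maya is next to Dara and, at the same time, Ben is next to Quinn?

Treat {Maya,Dara} as one block (2 orders) and {Ben,Quinn} as another (2 orders).
That leaves 4 units to arrange: 2 × 2 × 4! = 4 × 24 = 96.

96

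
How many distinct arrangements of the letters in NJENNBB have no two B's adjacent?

300

There are 7!/(3!·2!) = 420 arrangements of NJENNBB in total.
If the two B's are adjacent, glue them into one block, leaving 6 items to arrange: (6)!/(3!) = 120 ways.
Subtracting, 420 − 120 = 300 arrangements keep the B's apart.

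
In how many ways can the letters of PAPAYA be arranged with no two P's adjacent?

40

There are 6!/(3!·2!) = 60 arrangements of PAPAYA in total.
If the two P's are adjacent, glue them into one block, leaving 5 items to arrange: (5)!/(3!) = 20 ways.
Subtracting, 60 − 20 = 40 arrangements keep the P's apart.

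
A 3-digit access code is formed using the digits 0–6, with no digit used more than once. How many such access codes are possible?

With no repetition, fill the 3 digits in order: 7 choices, then 6, down to 5.
7 × 6 × 5 = 210.

210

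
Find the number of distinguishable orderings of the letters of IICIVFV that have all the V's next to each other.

Treat the 2 copies of V as a single block. The multiset to arrange is then {VV, C, F, I, I, I}, 6 items in all.
That gives (6)!/(3!) = 120 arrangements.

120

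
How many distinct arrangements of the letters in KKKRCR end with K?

30

With the last slot taken by K, it remains to arrange the other 5 letters (KKRCR).
Those 5 letters have K appearing twice and R appearing twice, giving (5)!/(2!·2!) = 30.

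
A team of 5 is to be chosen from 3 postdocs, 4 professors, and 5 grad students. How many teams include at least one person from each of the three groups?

590

With no constraint there are C(12,5) = 792 possible selections.
Subtract selections that omit an entire group: no postdocs → C(9,5) = 126; no professors → C(8,5) = 56; no grad students → C(7,5) = 21.
Add back selections omitting two groups (i.e. drawn from a single group): C(3,5) + C(4,5) + C(5,5) = 1.
By inclusion–exclusion: 792 − 203 + 1 = 590.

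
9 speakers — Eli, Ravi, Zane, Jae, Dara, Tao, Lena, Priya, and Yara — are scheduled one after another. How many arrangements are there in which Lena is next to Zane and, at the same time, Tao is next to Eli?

20160

Treat {Lena,Zane} as one block (2 orders) and {Tao,Eli} as another (2 orders).
That leaves 7 units to arrange: 2 × 2 × 7! = 4 × 5040 = 20160.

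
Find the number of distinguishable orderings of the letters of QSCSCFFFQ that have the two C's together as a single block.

Treat the 2 copies of C as a single block. The multiset to arrange is then {CC, F, F, F, Q, Q, S, S}, 8 items in all.
That gives (8)!/(3!·2!·2!) = 1680 arrangements.

1680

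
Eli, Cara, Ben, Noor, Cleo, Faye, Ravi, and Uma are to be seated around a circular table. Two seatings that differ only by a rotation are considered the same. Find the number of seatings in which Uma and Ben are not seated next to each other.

All circular seatings of 8 people number (7)! = 5040.
Those with Uma next to Ben: fuse the pair into one unit and seat 7 units around a circle — 2·(6)! = 1440.
Subtracting, 5040 − 1440 = 3600.

3600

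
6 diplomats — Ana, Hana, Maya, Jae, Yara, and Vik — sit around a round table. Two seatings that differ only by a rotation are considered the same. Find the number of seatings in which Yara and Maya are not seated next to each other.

72

All circular seatings of 6 people number (5)! = 120.
Those with Yara next to Maya: fuse the pair into one unit and seat 5 units around a circle — 2·(4)! = 48.
Subtracting, 120 − 48 = 72.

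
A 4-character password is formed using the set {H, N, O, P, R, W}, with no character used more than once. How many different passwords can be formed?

360

Choose and order 4 of the 6 symbols: the first character has 6 options, the next 5, then 4, 3.
That product is 6 × 5 × 4 × 3 = 360.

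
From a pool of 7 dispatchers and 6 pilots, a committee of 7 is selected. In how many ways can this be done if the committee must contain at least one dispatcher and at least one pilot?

1715

Unrestricted: C(13,7) = 1716 ways to pick any 7 of the 13.
Subtract selections that omit an entire group: no dispatchers → C(6,7) = 0; no pilots → C(7,7) = 1.
Both groups omitted at once is impossible, so 1716 − 1 = 1715.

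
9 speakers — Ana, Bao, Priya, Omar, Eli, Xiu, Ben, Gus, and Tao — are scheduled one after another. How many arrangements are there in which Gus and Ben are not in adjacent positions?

There are 9! = 362880 arrangements in all. If Gus and Ben are adjacent, merging them into one block gives 2·(8)! = 80640 arrangements.
Complementary counting: 362880 − 80640 = 282240.

282240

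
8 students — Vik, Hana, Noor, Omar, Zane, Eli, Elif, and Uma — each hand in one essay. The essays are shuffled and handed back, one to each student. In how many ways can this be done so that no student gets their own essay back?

This is the derangement count D_8: permutations of 8 items with no fixed point.
By inclusion–exclusion this is Σ_{j=0}^{8} (−1)^j C(8,j)·(8−j)!.
Computing: 40320 − 40320 + 20160 − 6720 + 1680 − 336 + 56 − 8 + 1 = 14833.

14833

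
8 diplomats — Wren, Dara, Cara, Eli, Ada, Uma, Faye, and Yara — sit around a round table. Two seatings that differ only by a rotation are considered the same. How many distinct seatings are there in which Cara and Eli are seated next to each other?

Glue Cara and Eli into a block (2 internal orders). Seating 7 units around a circle gives (6)! arrangements.
So 2 × (6)! = 2 × 720 = 1440.

1440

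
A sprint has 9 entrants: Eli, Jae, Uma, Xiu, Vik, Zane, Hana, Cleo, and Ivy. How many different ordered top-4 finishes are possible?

This is an ordered selection of 4 from 9: P(9,4).
That gives 9 × 8 × 7 × 6 = 3024.

3024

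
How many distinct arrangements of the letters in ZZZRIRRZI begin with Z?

Fix Z in the first position and arrange the remaining 8 letters.
Those 8 letters have I appearing twice, R appearing 3 times, and Z appearing 3 times, giving (8)!/(3!·3!·2!) = 560.

560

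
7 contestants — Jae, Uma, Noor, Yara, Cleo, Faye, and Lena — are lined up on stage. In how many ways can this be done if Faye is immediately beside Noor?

1440

Glue Faye and Noor into one block (2 internal orders), leaving 6 units to arrange in a row.
That gives 2 × 6! = 2 × 720 = 1440.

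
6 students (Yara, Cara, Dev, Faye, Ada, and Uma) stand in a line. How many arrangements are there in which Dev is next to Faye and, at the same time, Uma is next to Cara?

Treat {Dev,Faye} as one block (2 orders) and {Uma,Cara} as another (2 orders).
That leaves 4 units to arrange: 2 × 2 × 4! = 4 × 24 = 96.

96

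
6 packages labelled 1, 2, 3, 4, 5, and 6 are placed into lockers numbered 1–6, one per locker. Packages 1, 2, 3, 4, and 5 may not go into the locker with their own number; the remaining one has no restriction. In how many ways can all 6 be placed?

309

Let Aᵢ (for 1 ≤ i ≤ 5) be the placements that put package i in its forbidden locker. Any j of these fix j positions, leaving (6−j)! ways to fill the rest, and there are C(5,j) ways to pick which j.
By inclusion–exclusion, the number of valid placements is Σ_{j=0}^{5} (−1)^j C(5,j)·(6−j)!.
Computing: 720 − 600 + 240 − 60 + 10 − 1 = 309.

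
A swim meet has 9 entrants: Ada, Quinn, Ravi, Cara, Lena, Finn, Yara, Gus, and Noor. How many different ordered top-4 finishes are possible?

This is an ordered selection of 4 from 9: P(9,4).
That gives 9 × 8 × 7 × 6 = 3024.

3024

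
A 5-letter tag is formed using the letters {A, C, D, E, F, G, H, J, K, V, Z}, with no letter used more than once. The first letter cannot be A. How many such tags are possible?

The first letter has 11−1 = 10 choices (anything except A).
The remaining 4 letters are filled from the other 10 symbols without repetition: 10 × 9 × 8 × 7 = 5040.
Total: 10 × 5040 = 50400.

50400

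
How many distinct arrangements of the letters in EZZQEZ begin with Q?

Fix Q in the first position and arrange the remaining 5 letters.
Those 5 letters have E appearing twice and Z appearing 3 times, giving (5)!/(3!·2!) = 10.

10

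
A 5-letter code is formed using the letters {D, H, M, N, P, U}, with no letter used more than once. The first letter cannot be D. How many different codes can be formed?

600

The first letter has 6−1 = 5 choices (anything except D).
The remaining 4 letters are filled from the other 5 symbols without repetition: 5 × 4 × 3 × 2 = 120.
Total: 5 × 120 = 600.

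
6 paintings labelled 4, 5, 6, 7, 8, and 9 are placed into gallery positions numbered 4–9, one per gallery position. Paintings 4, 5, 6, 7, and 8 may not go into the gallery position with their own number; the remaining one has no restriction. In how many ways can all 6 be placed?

309

Let Aᵢ (for 4 ≤ i ≤ 8) be the placements that put painting i in its forbidden gallery position. Any j of these fix j positions, leaving (6−j)! ways to fill the rest, and there are C(5,j) ways to pick which j.
By inclusion–exclusion, the number of valid placements is Σ_{j=0}^{5} (−1)^j C(5,j)·(6−j)!.
Computing: 720 − 600 + 240 − 60 + 10 − 1 = 309.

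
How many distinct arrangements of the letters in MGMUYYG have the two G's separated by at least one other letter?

Total arrangements of MGMUYYG: 7!/(2!·2!·2!) = 630.
Arrangements with the G's together: treat GG as one letter, giving (6)!/(2!·2!) = 180.
Hence 630 − 180 = 450.

450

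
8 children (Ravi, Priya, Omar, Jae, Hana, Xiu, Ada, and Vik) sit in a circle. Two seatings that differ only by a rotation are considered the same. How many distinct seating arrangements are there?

5040

Around a circle, 8 distinct people have 8!/8 = (7)! = 5040 rotationally distinct seatings.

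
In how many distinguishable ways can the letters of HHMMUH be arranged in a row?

HHMMUH has 6 letters with H appearing 3 times and M appearing twice.
So there are 6! / (3!·2!) = 60 distinguishable arrangements.

60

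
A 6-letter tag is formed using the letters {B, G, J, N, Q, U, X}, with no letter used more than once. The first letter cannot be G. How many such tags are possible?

4320

The first letter has 7−1 = 6 choices (anything except G).
The remaining 5 letters are filled from the other 6 symbols without repetition: 6 × 5 × 4 × 3 × 2 = 720.
Total: 6 × 720 = 4320.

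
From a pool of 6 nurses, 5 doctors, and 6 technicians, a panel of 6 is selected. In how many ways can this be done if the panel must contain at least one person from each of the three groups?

10530

With no constraint there are C(17,6) = 12376 possible selections.
Subtract selections that omit an entire group: no nurses → C(11,6) = 462; no doctors → C(12,6) = 924; no technicians → C(11,6) = 462.
Add back selections omitting two groups (i.e. drawn from a single group): C(6,6) + C(5,6) + C(6,6) = 2.
By inclusion–exclusion: 12376 − 1848 + 2 = 10530.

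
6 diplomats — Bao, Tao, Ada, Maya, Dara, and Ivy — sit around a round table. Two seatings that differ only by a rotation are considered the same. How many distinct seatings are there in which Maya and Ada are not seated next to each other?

Without the restriction there are (5)! = 120 seatings.
Seatings with Maya beside Ada: treat them as a block with 2 internal orders, giving 2 × (4)! = 48.
Subtracting, 120 − 48 = 72.

72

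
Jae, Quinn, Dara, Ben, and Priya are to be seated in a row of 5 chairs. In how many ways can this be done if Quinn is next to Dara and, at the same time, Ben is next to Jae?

Treat {Quinn,Dara} as one block (2 orders) and {Ben,Jae} as another (2 orders).
That leaves 3 units to arrange: 2 × 2 × 3! = 4 × 6 = 24.

24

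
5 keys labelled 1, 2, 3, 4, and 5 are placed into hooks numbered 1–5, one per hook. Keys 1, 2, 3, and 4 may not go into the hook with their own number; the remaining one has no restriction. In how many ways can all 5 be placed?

53

Let Aᵢ (for 1 ≤ i ≤ 4) be the placements that put key i in its forbidden hook. Any j of these fix j positions, leaving (5−j)! ways to fill the rest, and there are C(4,j) ways to pick which j.
By inclusion–exclusion, the number of valid placements is Σ_{j=0}^{4} (−1)^j C(4,j)·(5−j)!.
Computing: 120 − 96 + 36 − 8 + 1 = 53.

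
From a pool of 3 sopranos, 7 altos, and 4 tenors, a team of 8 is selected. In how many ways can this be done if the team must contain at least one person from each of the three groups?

Unrestricted: C(14,8) = 3003 ways to pick any 8 of the 14.
Selections missing a whole group: no sopranos → C(11,8) = 165; no altos → C(7,8) = 0; no tenors → C(10,8) = 45.
Add back selections omitting two groups (i.e. drawn from a single group): C(3,8) + C(7,8) + C(4,8) = 0.
By inclusion–exclusion: 3003 − 210 + 0 = 2793.

2793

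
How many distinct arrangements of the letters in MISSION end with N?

With the last slot taken by N, it remains to arrange the other 6 letters (MISSIO).
Those 6 letters have I appearing twice and S appearing twice, giving (6)!/(2!·2!) = 180.

180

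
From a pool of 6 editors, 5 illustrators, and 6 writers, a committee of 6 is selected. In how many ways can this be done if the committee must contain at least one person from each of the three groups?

10530

Total 6-person selections from all 17: C(17,6) = 12376.
Subtract selections that omit an entire group: no editors → C(11,6) = 462; no illustrators → C(12,6) = 924; no writers → C(11,6) = 462.
Add back selections omitting two groups (i.e. drawn from a single group): C(6,6) + C(5,6) + C(6,6) = 2.
By inclusion–exclusion: 12376 − 1848 + 2 = 10530.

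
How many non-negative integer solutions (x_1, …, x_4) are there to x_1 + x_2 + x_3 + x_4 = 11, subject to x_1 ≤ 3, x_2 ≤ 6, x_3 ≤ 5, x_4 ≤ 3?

63

Without the upper bounds there are C(14,3) = 364 ways to split 11 among 4 variables.
Subtract solutions that violate a single cap (substitute x_i' = x_i − (cap_i+1)): x_1 ≥ 4 gives C(10,3) = 120; x_2 ≥ 7 gives C(7,3) = 35; x_3 ≥ 6 gives C(8,3) = 56; x_4 ≥ 4 gives C(10,3) = 120. Together 331.
Add back pairs where two caps are both exceeded: 1 + 4 + 20 + 0 + 1 + 4 = 30.
By inclusion–exclusion the count is 364 − 331 + 30 = 63.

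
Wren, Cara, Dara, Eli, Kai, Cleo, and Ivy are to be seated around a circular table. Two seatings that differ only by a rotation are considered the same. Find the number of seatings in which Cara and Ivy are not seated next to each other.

480

Without the restriction there are (6)! = 720 seatings.
Seatings with Cara beside Ivy: treat them as a block with 2 internal orders, giving 2 × (5)! = 240.
Subtracting, 720 − 240 = 480.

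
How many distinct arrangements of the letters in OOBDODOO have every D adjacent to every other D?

Treat the 2 copies of D as a single block. The multiset to arrange is then {DD, B, O, O, O, O, O}, 7 items in all.
That gives (7)!/(5!) = 42 arrangements.

42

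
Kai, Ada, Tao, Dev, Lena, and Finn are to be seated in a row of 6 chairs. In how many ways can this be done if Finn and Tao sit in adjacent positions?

Place the 4 others and the Finn-Tao pair as 5 objects in a line; the pair has 2 internal arrangements.
That gives 2 × 5! = 2 × 120 = 240.

240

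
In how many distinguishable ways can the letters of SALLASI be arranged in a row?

630

The 7 letters of SALLASI have repeats: A appearing twice, L appearing twice, and S appearing twice.
Dividing 7! = 5040 by 2!·2!·2! = 8 for the repeated letters gives 630.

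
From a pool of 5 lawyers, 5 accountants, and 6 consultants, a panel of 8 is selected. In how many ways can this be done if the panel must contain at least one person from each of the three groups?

Unrestricted: C(16,8) = 12870 ways to pick any 8 of the 16.
Selections missing a whole group: no lawyers → C(11,8) = 165; no accountants → C(11,8) = 165; no consultants → C(10,8) = 45.
Add back selections omitting two groups (i.e. drawn from a single group): C(5,8) + C(5,8) + C(6,8) = 0.
By inclusion–exclusion: 12870 − 375 + 0 = 12495.

12495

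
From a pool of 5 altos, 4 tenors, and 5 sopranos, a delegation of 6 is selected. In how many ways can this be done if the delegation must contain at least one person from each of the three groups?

With no constraint there are C(14,6) = 3003 possible selections.
Selections missing a whole group: no altos → C(9,6) = 84; no tenors → C(10,6) = 210; no sopranos → C(9,6) = 84.
Add back selections omitting two groups (i.e. drawn from a single group): C(5,6) + C(4,6) + C(5,6) = 0.
By inclusion–exclusion: 3003 − 378 + 0 = 2625.

2625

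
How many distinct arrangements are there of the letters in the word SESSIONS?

Letter multiplicities in SESSIONS: E×1, I×1, N×1, O×1, S×4.
So there are 8! / (4!) = 1680 distinguishable arrangements.

1680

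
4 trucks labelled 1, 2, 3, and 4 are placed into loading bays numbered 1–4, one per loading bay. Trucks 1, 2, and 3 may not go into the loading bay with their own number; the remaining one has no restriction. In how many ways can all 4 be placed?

Let Aᵢ (for i ∈ {1, 2, 3}) be the placements that put truck i in its forbidden loading bay. Any j of these fix j positions, leaving (4−j)! ways to fill the rest, and there are C(3,j) ways to pick which j.
By inclusion–exclusion, the number of valid placements is Σ_{j=0}^{3} (−1)^j C(3,j)·(4−j)!.
Computing: 24 − 18 + 6 − 1 = 11.

11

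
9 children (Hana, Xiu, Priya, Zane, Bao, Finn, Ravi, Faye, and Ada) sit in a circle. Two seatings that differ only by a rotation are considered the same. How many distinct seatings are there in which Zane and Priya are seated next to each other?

10080

Glue Zane and Priya into a block (2 internal orders). Seating 8 units around a circle gives (7)! arrangements.
So 2 × (7)! = 2 × 5040 = 10080.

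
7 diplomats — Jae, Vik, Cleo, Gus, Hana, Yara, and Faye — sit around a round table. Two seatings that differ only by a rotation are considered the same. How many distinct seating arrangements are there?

Seat Jae anywhere (absorbing the rotational symmetry), then permute the other 6: (6)! = 720.

720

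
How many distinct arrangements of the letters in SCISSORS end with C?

210

Fix C in the last position and arrange the remaining 7 letters.
Those 7 letters have S appearing 4 times, giving (7)!/(4!) = 210.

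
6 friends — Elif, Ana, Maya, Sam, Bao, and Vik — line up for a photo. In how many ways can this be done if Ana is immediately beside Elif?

240

Place the 4 others and the Ana-Elif pair as 5 objects in a line; the pair has 2 internal arrangements.
That gives 2 × 5! = 2 × 120 = 240.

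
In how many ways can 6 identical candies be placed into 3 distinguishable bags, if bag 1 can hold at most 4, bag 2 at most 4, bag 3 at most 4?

19

Without the upper bounds there are C(8,2) = 28 ways to split 6 among 3 bags.
Subtract solutions that violate a single cap (substitute x_i' = x_i − (cap_i+1)): x_1 ≥ 5 gives C(3,2) = 3; x_2 ≥ 5 gives C(3,2) = 3; x_3 ≥ 5 gives C(3,2) = 3. Together 9.
No two caps can be exceeded simultaneously, so the pair terms are all 0.
By inclusion–exclusion the count is 28 − 9 + 0 = 19.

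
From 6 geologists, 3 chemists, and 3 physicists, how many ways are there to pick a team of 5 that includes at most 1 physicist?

Split by how many physicists are chosen (0 through 1).
Sum: C(3,0)·C(9,5) + C(3,1)·C(9,4) = 126 + 378 = 504.

504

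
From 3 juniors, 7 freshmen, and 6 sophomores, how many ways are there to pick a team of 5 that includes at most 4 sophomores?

4362

Split by how many sophomores are chosen (0 through 4).
Sum: C(6,0)·C(10,5) + C(6,1)·C(10,4) + C(6,2)·C(10,3) + C(6,3)·C(10,2) + C(6,4)·C(10,1) = 252 + 1260 + 1800 + 900 + 150 = 4362.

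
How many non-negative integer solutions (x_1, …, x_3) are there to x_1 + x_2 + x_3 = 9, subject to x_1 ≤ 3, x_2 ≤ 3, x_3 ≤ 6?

10

Without the upper bounds there are C(11,2) = 55 ways to split 9 among 3 variables.
Subtract solutions that violate a single cap (substitute x_i' = x_i − (cap_i+1)): x_1 ≥ 4 gives C(7,2) = 21; x_2 ≥ 4 gives C(7,2) = 21; x_3 ≥ 7 gives C(4,2) = 6. Together 48.
Add back pairs where two caps are both exceeded: 3 + 0 + 0 = 3.
By inclusion–exclusion the count is 55 − 48 + 3 = 10.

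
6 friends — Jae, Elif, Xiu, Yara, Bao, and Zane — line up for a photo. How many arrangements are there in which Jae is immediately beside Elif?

240

Treat {Jae, Elif} as a single unit. There are 5 units to order, and the pair itself can be ordered 2 ways.
That gives 2 × 5! = 2 × 120 = 240.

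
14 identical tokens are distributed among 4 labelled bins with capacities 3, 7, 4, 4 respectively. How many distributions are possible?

34

Without the upper bounds there are C(17,3) = 680 ways to split 14 among 4 bins.
Subtract solutions that violate a single cap (substitute x_i' = x_i − (cap_i+1)): x_1 ≥ 4 gives C(13,3) = 286; x_2 ≥ 8 gives C(9,3) = 84; x_3 ≥ 5 gives C(12,3) = 220; x_4 ≥ 5 gives C(12,3) = 220. Together 810.
Add back pairs where two caps are both exceeded: 10 + 56 + 56 + 4 + 4 + 35 = 165.
Subtract triples: 0 + 0 + 1 + 0 = 1.
By inclusion–exclusion the count is 680 − 810 + 165 − 1 = 34.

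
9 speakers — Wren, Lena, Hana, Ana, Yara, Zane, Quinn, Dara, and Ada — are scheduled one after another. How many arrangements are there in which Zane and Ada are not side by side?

282240

There are 9! = 362880 arrangements in all. If Zane and Ada are adjacent, merging them into one block gives 2·(8)! = 80640 arrangements.
Complementary counting: 362880 − 80640 = 282240.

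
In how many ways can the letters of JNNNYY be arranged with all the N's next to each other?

Treat the 3 copies of N as a single block. The multiset to arrange is then {NNN, J, Y, Y}, 4 items in all.
That gives (4)!/(2!) = 12 arrangements.

12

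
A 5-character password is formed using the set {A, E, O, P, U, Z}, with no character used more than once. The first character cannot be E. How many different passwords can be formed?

The first character has 6−1 = 5 choices (anything except E).
The remaining 4 characters are filled from the other 5 symbols without repetition: 5 × 4 × 3 × 2 = 120.
Total: 5 × 120 = 600.

600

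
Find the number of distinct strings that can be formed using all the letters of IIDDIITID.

IIDDIITID has 9 letters with D appearing 3 times and I appearing 5 times.
The number of distinct arrangements is 9!/(5!·3!) = 362880/720 = 504.

504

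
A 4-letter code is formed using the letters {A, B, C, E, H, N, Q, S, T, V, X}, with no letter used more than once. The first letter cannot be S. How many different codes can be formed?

7200

The first letter has 11−1 = 10 choices (anything except S).
The remaining 3 letters are filled from the other 10 symbols without repetition: 10 × 9 × 8 = 720.
Total: 10 × 720 = 7200.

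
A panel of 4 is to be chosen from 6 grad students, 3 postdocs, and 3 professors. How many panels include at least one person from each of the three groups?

243

Unrestricted: C(12,4) = 495 ways to pick any 4 of the 12.
Selections missing a whole group: no grad students → C(6,4) = 15; no postdocs → C(9,4) = 126; no professors → C(9,4) = 126.
Add back selections omitting two groups (i.e. drawn from a single group): C(6,4) + C(3,4) + C(3,4) = 15.
By inclusion–exclusion: 495 − 267 + 15 = 243.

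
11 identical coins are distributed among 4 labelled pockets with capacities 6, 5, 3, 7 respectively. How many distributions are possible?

138

Ignoring the caps, the number of non-negative solutions to x_1+…+x_4 = 11 is C(14,3) = 364.
Subtract solutions that violate a single cap (substitute x_i' = x_i − (cap_i+1)): x_1 ≥ 7 gives C(7,3) = 35; x_2 ≥ 6 gives C(8,3) = 56; x_3 ≥ 4 gives C(10,3) = 120; x_4 ≥ 8 gives C(6,3) = 20. Together 231.
Add back pairs where two caps are both exceeded: 0 + 1 + 0 + 4 + 0 + 0 = 5.
By inclusion–exclusion the count is 364 − 231 + 5 = 138.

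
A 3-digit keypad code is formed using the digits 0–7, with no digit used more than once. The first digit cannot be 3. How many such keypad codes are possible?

294

The first digit has 8−1 = 7 choices (anything except 3).
The remaining 2 digits are filled from the other 7 symbols without repetition: 7 × 6 = 42.
Total: 7 × 42 = 294.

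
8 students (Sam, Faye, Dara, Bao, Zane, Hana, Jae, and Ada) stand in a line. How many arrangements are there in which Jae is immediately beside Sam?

Treat {Jae, Sam} as a single unit. There are 7 units to order, and the pair itself can be ordered 2 ways.
So the count is 2·(7)! = 10080.

10080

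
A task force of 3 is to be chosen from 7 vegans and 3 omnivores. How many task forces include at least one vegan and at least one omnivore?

Unrestricted: C(10,3) = 120 ways to pick any 3 of the 10.
Selections missing a whole group: no vegans → C(3,3) = 1; no omnivores → C(7,3) = 35.
Both groups omitted at once is impossible, so 120 − 36 = 84.

84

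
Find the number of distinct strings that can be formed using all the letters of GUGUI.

30

The 5 letters of GUGUI have repeats: G appearing twice and U appearing twice.
Dividing 5! = 120 by 2!·2! = 4 for the repeated letters gives 30.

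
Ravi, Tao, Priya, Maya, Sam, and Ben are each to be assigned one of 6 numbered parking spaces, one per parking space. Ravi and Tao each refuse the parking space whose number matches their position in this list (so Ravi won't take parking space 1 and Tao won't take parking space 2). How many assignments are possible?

504

Let Aᵢ (for i ∈ {1, 2}) be the placements that put person i in their forbidden parking space. Any j of these fix j positions, leaving (6−j)! ways to fill the rest, and there are C(2,j) ways to pick which j.
By inclusion–exclusion, the number of valid placements is Σ_{j=0}^{2} (−1)^j C(2,j)·(6−j)!.
Computing: 720 − 240 + 24 = 504.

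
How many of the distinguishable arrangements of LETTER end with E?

Fix E in the last position and arrange the remaining 5 letters.
Those 5 letters have T appearing twice, giving (5)!/(2!) = 60.

60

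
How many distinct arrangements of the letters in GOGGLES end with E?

With the last slot taken by E, it remains to arrange the other 6 letters (GOGGLS).
Those 6 letters have G appearing 3 times, giving (6)!/(3!) = 120.

120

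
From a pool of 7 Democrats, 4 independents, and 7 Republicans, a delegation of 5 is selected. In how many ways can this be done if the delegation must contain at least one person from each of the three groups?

Total 5-person selections from all 18: C(18,5) = 8568.
Subtract selections that omit an entire group: no Democrats → C(11,5) = 462; no independents → C(14,5) = 2002; no Republicans → C(11,5) = 462.
Add back selections omitting two groups (i.e. drawn from a single group): C(7,5) + C(4,5) + C(7,5) = 42.
By inclusion–exclusion: 8568 − 2926 + 42 = 5684.

5684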